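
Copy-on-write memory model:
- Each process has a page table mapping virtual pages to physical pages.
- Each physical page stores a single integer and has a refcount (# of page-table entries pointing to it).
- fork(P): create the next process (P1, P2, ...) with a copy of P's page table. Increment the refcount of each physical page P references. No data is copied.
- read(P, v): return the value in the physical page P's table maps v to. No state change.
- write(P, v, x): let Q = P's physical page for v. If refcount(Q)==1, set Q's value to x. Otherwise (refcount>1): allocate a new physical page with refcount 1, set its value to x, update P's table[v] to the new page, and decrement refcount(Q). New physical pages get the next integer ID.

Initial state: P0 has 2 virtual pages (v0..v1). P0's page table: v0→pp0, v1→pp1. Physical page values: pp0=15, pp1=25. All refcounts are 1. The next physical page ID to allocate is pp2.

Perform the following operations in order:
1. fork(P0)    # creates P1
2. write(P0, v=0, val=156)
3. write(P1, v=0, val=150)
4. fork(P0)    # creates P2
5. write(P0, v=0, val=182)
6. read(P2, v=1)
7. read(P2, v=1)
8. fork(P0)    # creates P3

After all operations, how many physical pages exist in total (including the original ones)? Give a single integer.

Answer: 4

Derivation:
Op 1: fork(P0) -> P1. 2 ppages; refcounts: pp0:2 pp1:2
Op 2: write(P0, v0, 156). refcount(pp0)=2>1 -> COPY to pp2. 3 ppages; refcounts: pp0:1 pp1:2 pp2:1
Op 3: write(P1, v0, 150). refcount(pp0)=1 -> write in place. 3 ppages; refcounts: pp0:1 pp1:2 pp2:1
Op 4: fork(P0) -> P2. 3 ppages; refcounts: pp0:1 pp1:3 pp2:2
Op 5: write(P0, v0, 182). refcount(pp2)=2>1 -> COPY to pp3. 4 ppages; refcounts: pp0:1 pp1:3 pp2:1 pp3:1
Op 6: read(P2, v1) -> 25. No state change.
Op 7: read(P2, v1) -> 25. No state change.
Op 8: fork(P0) -> P3. 4 ppages; refcounts: pp0:1 pp1:4 pp2:1 pp3:2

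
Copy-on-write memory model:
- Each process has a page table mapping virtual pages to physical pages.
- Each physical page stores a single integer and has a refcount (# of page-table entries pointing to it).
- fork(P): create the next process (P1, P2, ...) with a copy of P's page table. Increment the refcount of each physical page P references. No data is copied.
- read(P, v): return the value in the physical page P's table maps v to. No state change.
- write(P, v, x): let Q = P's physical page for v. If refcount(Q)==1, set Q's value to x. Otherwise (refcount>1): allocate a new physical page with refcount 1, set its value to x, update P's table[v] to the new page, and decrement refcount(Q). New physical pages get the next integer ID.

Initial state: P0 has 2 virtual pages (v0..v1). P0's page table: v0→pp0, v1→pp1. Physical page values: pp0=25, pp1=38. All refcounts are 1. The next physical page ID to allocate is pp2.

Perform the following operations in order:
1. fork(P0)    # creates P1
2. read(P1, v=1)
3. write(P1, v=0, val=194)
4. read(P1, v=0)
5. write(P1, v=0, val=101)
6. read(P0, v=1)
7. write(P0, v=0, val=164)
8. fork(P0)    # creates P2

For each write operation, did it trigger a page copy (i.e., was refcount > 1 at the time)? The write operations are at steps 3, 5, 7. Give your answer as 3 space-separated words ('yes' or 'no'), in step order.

Op 1: fork(P0) -> P1. 2 ppages; refcounts: pp0:2 pp1:2
Op 2: read(P1, v1) -> 38. No state change.
Op 3: write(P1, v0, 194). refcount(pp0)=2>1 -> COPY to pp2. 3 ppages; refcounts: pp0:1 pp1:2 pp2:1
Op 4: read(P1, v0) -> 194. No state change.
Op 5: write(P1, v0, 101). refcount(pp2)=1 -> write in place. 3 ppages; refcounts: pp0:1 pp1:2 pp2:1
Op 6: read(P0, v1) -> 38. No state change.
Op 7: write(P0, v0, 164). refcount(pp0)=1 -> write in place. 3 ppages; refcounts: pp0:1 pp1:2 pp2:1
Op 8: fork(P0) -> P2. 3 ppages; refcounts: pp0:2 pp1:3 pp2:1

yes no no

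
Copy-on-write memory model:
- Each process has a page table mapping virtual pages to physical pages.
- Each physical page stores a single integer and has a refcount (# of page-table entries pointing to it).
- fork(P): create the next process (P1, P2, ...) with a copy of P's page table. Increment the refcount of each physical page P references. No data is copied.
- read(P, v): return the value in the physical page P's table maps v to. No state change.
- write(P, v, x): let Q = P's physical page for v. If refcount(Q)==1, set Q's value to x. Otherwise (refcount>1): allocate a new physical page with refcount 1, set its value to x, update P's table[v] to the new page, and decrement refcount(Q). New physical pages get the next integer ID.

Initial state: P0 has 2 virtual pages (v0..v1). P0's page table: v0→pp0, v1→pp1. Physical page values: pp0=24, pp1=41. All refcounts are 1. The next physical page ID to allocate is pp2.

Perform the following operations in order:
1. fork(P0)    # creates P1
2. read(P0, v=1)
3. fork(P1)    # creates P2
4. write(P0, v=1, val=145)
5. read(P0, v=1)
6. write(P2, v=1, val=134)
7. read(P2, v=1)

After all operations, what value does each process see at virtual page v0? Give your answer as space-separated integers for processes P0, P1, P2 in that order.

Answer: 24 24 24

Derivation:
Op 1: fork(P0) -> P1. 2 ppages; refcounts: pp0:2 pp1:2
Op 2: read(P0, v1) -> 41. No state change.
Op 3: fork(P1) -> P2. 2 ppages; refcounts: pp0:3 pp1:3
Op 4: write(P0, v1, 145). refcount(pp1)=3>1 -> COPY to pp2. 3 ppages; refcounts: pp0:3 pp1:2 pp2:1
Op 5: read(P0, v1) -> 145. No state change.
Op 6: write(P2, v1, 134). refcount(pp1)=2>1 -> COPY to pp3. 4 ppages; refcounts: pp0:3 pp1:1 pp2:1 pp3:1
Op 7: read(P2, v1) -> 134. No state change.
P0: v0 -> pp0 = 24
P1: v0 -> pp0 = 24
P2: v0 -> pp0 = 24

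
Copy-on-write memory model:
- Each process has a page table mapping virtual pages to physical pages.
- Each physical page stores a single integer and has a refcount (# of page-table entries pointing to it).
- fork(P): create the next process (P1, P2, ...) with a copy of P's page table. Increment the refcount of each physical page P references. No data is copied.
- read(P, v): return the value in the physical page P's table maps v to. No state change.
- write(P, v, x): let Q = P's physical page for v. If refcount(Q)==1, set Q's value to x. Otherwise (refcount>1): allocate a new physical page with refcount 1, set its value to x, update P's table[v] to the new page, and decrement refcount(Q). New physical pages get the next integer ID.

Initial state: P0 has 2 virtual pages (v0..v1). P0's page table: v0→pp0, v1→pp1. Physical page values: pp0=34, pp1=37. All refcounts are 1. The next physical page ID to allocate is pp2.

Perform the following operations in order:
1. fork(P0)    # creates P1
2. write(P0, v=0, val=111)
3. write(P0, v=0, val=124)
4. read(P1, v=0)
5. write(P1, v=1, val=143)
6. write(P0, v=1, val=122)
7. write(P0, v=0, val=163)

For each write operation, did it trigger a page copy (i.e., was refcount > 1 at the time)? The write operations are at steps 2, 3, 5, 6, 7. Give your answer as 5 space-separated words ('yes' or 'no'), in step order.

Op 1: fork(P0) -> P1. 2 ppages; refcounts: pp0:2 pp1:2
Op 2: write(P0, v0, 111). refcount(pp0)=2>1 -> COPY to pp2. 3 ppages; refcounts: pp0:1 pp1:2 pp2:1
Op 3: write(P0, v0, 124). refcount(pp2)=1 -> write in place. 3 ppages; refcounts: pp0:1 pp1:2 pp2:1
Op 4: read(P1, v0) -> 34. No state change.
Op 5: write(P1, v1, 143). refcount(pp1)=2>1 -> COPY to pp3. 4 ppages; refcounts: pp0:1 pp1:1 pp2:1 pp3:1
Op 6: write(P0, v1, 122). refcount(pp1)=1 -> write in place. 4 ppages; refcounts: pp0:1 pp1:1 pp2:1 pp3:1
Op 7: write(P0, v0, 163). refcount(pp2)=1 -> write in place. 4 ppages; refcounts: pp0:1 pp1:1 pp2:1 pp3:1

yes no yes no no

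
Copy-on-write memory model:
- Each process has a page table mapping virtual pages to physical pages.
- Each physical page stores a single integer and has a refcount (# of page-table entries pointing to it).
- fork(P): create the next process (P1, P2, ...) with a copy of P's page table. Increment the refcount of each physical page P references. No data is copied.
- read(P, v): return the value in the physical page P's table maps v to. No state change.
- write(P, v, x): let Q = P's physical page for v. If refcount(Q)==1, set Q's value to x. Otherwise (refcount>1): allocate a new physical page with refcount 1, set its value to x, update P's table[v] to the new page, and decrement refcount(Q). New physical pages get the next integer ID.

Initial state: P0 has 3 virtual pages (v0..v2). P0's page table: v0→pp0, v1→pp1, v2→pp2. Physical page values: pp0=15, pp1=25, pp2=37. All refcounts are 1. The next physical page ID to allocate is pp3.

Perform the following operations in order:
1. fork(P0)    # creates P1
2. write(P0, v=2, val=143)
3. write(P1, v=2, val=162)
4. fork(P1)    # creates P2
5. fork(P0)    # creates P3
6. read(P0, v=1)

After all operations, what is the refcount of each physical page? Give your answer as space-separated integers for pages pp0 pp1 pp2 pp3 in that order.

Answer: 4 4 2 2

Derivation:
Op 1: fork(P0) -> P1. 3 ppages; refcounts: pp0:2 pp1:2 pp2:2
Op 2: write(P0, v2, 143). refcount(pp2)=2>1 -> COPY to pp3. 4 ppages; refcounts: pp0:2 pp1:2 pp2:1 pp3:1
Op 3: write(P1, v2, 162). refcount(pp2)=1 -> write in place. 4 ppages; refcounts: pp0:2 pp1:2 pp2:1 pp3:1
Op 4: fork(P1) -> P2. 4 ppages; refcounts: pp0:3 pp1:3 pp2:2 pp3:1
Op 5: fork(P0) -> P3. 4 ppages; refcounts: pp0:4 pp1:4 pp2:2 pp3:2
Op 6: read(P0, v1) -> 25. No state change.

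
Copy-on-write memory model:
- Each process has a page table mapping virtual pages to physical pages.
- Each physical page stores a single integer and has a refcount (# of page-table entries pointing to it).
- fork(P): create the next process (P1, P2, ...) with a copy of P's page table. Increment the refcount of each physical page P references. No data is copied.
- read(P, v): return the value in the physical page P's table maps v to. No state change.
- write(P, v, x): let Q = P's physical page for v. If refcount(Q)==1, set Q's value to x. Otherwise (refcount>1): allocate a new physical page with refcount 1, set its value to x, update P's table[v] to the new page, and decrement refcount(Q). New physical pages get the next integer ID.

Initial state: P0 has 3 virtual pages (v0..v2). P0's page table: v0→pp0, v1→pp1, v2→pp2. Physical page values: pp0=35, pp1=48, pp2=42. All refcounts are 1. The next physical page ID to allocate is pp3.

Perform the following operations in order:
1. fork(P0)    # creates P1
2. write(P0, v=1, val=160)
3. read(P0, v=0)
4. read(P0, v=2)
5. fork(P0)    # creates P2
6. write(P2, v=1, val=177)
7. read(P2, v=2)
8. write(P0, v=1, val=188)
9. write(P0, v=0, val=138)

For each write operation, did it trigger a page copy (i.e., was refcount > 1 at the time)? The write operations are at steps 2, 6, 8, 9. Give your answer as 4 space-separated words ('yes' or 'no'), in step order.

Op 1: fork(P0) -> P1. 3 ppages; refcounts: pp0:2 pp1:2 pp2:2
Op 2: write(P0, v1, 160). refcount(pp1)=2>1 -> COPY to pp3. 4 ppages; refcounts: pp0:2 pp1:1 pp2:2 pp3:1
Op 3: read(P0, v0) -> 35. No state change.
Op 4: read(P0, v2) -> 42. No state change.
Op 5: fork(P0) -> P2. 4 ppages; refcounts: pp0:3 pp1:1 pp2:3 pp3:2
Op 6: write(P2, v1, 177). refcount(pp3)=2>1 -> COPY to pp4. 5 ppages; refcounts: pp0:3 pp1:1 pp2:3 pp3:1 pp4:1
Op 7: read(P2, v2) -> 42. No state change.
Op 8: write(P0, v1, 188). refcount(pp3)=1 -> write in place. 5 ppages; refcounts: pp0:3 pp1:1 pp2:3 pp3:1 pp4:1
Op 9: write(P0, v0, 138). refcount(pp0)=3>1 -> COPY to pp5. 6 ppages; refcounts: pp0:2 pp1:1 pp2:3 pp3:1 pp4:1 pp5:1

yes yes no yes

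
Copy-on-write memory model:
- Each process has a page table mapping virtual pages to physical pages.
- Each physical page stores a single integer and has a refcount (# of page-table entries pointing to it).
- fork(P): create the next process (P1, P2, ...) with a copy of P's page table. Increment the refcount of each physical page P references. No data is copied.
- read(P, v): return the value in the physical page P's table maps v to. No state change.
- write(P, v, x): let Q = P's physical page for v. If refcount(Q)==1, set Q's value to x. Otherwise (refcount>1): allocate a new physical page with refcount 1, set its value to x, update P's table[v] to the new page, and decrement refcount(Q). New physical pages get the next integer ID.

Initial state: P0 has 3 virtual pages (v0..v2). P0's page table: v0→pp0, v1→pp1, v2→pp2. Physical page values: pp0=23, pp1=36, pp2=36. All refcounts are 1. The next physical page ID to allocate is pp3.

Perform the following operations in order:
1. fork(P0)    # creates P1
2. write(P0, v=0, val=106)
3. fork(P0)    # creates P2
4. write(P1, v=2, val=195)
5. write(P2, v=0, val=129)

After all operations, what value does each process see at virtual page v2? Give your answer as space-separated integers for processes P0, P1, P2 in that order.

Op 1: fork(P0) -> P1. 3 ppages; refcounts: pp0:2 pp1:2 pp2:2
Op 2: write(P0, v0, 106). refcount(pp0)=2>1 -> COPY to pp3. 4 ppages; refcounts: pp0:1 pp1:2 pp2:2 pp3:1
Op 3: fork(P0) -> P2. 4 ppages; refcounts: pp0:1 pp1:3 pp2:3 pp3:2
Op 4: write(P1, v2, 195). refcount(pp2)=3>1 -> COPY to pp4. 5 ppages; refcounts: pp0:1 pp1:3 pp2:2 pp3:2 pp4:1
Op 5: write(P2, v0, 129). refcount(pp3)=2>1 -> COPY to pp5. 6 ppages; refcounts: pp0:1 pp1:3 pp2:2 pp3:1 pp4:1 pp5:1
P0: v2 -> pp2 = 36
P1: v2 -> pp4 = 195
P2: v2 -> pp2 = 36

Answer: 36 195 36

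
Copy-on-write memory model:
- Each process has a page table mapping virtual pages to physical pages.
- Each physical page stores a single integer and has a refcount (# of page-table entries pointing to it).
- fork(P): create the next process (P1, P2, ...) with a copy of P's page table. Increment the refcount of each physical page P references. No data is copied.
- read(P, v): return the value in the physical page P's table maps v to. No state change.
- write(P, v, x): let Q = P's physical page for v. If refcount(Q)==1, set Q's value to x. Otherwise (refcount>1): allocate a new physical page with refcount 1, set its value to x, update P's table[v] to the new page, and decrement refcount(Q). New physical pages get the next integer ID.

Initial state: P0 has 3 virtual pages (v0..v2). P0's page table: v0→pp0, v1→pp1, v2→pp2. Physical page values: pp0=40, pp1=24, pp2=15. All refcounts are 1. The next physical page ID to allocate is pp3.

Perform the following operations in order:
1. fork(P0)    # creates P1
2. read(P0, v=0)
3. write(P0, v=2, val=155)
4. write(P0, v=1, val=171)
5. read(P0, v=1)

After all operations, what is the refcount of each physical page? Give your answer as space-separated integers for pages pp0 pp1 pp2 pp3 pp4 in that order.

Answer: 2 1 1 1 1

Derivation:
Op 1: fork(P0) -> P1. 3 ppages; refcounts: pp0:2 pp1:2 pp2:2
Op 2: read(P0, v0) -> 40. No state change.
Op 3: write(P0, v2, 155). refcount(pp2)=2>1 -> COPY to pp3. 4 ppages; refcounts: pp0:2 pp1:2 pp2:1 pp3:1
Op 4: write(P0, v1, 171). refcount(pp1)=2>1 -> COPY to pp4. 5 ppages; refcounts: pp0:2 pp1:1 pp2:1 pp3:1 pp4:1
Op 5: read(P0, v1) -> 171. No state change.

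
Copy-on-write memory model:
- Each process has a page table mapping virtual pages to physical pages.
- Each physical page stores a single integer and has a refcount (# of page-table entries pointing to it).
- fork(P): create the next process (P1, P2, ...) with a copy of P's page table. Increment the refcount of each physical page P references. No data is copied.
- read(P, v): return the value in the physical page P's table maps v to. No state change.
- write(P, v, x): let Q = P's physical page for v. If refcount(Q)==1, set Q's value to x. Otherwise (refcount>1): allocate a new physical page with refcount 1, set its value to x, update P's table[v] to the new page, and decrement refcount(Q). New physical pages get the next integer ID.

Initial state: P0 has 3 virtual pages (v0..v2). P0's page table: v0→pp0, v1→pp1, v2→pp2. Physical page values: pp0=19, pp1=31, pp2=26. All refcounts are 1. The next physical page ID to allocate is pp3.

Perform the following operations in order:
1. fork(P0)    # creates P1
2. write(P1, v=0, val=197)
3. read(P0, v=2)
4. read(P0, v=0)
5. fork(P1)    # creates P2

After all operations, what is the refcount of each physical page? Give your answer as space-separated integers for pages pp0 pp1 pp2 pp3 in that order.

Answer: 1 3 3 2

Derivation:
Op 1: fork(P0) -> P1. 3 ppages; refcounts: pp0:2 pp1:2 pp2:2
Op 2: write(P1, v0, 197). refcount(pp0)=2>1 -> COPY to pp3. 4 ppages; refcounts: pp0:1 pp1:2 pp2:2 pp3:1
Op 3: read(P0, v2) -> 26. No state change.
Op 4: read(P0, v0) -> 19. No state change.
Op 5: fork(P1) -> P2. 4 ppages; refcounts: pp0:1 pp1:3 pp2:3 pp3:2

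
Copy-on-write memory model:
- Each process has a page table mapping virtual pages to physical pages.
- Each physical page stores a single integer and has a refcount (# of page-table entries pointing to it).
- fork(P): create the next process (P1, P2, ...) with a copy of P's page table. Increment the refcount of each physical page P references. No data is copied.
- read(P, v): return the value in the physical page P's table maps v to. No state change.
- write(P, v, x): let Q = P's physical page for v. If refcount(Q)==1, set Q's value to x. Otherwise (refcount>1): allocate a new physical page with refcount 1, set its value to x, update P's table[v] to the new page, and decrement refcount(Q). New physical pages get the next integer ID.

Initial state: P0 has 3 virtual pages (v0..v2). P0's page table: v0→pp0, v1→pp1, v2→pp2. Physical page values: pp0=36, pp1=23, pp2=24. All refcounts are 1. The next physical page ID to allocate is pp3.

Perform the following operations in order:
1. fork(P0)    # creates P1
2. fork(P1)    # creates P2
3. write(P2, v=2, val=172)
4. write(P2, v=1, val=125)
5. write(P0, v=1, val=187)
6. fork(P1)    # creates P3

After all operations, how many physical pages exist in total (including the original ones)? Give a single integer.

Answer: 6

Derivation:
Op 1: fork(P0) -> P1. 3 ppages; refcounts: pp0:2 pp1:2 pp2:2
Op 2: fork(P1) -> P2. 3 ppages; refcounts: pp0:3 pp1:3 pp2:3
Op 3: write(P2, v2, 172). refcount(pp2)=3>1 -> COPY to pp3. 4 ppages; refcounts: pp0:3 pp1:3 pp2:2 pp3:1
Op 4: write(P2, v1, 125). refcount(pp1)=3>1 -> COPY to pp4. 5 ppages; refcounts: pp0:3 pp1:2 pp2:2 pp3:1 pp4:1
Op 5: write(P0, v1, 187). refcount(pp1)=2>1 -> COPY to pp5. 6 ppages; refcounts: pp0:3 pp1:1 pp2:2 pp3:1 pp4:1 pp5:1
Op 6: fork(P1) -> P3. 6 ppages; refcounts: pp0:4 pp1:2 pp2:3 pp3:1 pp4:1 pp5:1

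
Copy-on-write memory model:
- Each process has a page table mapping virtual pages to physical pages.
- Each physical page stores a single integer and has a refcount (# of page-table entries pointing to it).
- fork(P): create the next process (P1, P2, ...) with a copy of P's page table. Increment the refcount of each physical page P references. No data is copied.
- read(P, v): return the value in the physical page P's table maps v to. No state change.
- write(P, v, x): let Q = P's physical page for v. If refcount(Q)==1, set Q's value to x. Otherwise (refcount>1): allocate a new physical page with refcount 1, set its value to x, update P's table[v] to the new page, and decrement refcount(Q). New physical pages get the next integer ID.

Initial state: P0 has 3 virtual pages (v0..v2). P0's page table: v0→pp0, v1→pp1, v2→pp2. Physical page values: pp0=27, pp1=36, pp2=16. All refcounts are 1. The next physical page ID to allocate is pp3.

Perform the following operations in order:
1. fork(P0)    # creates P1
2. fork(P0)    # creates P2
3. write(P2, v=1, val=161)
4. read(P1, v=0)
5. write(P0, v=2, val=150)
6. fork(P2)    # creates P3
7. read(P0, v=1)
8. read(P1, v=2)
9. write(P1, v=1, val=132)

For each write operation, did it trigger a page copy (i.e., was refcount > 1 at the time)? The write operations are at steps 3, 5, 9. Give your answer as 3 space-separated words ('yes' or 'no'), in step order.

Op 1: fork(P0) -> P1. 3 ppages; refcounts: pp0:2 pp1:2 pp2:2
Op 2: fork(P0) -> P2. 3 ppages; refcounts: pp0:3 pp1:3 pp2:3
Op 3: write(P2, v1, 161). refcount(pp1)=3>1 -> COPY to pp3. 4 ppages; refcounts: pp0:3 pp1:2 pp2:3 pp3:1
Op 4: read(P1, v0) -> 27. No state change.
Op 5: write(P0, v2, 150). refcount(pp2)=3>1 -> COPY to pp4. 5 ppages; refcounts: pp0:3 pp1:2 pp2:2 pp3:1 pp4:1
Op 6: fork(P2) -> P3. 5 ppages; refcounts: pp0:4 pp1:2 pp2:3 pp3:2 pp4:1
Op 7: read(P0, v1) -> 36. No state change.
Op 8: read(P1, v2) -> 16. No state change.
Op 9: write(P1, v1, 132). refcount(pp1)=2>1 -> COPY to pp5. 6 ppages; refcounts: pp0:4 pp1:1 pp2:3 pp3:2 pp4:1 pp5:1

yes yes yes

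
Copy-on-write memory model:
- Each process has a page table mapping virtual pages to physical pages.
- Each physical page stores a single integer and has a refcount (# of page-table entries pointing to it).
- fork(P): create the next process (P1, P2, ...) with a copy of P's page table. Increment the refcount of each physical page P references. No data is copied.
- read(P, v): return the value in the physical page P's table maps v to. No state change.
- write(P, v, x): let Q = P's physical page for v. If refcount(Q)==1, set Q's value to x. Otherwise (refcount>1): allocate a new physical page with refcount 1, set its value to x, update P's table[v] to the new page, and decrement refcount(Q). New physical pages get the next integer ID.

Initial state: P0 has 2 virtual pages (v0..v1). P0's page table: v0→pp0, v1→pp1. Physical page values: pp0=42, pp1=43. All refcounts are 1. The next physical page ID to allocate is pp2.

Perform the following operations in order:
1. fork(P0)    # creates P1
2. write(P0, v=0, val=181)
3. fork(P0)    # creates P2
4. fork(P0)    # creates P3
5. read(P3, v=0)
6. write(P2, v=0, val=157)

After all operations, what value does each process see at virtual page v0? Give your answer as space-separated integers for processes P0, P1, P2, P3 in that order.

Answer: 181 42 157 181

Derivation:
Op 1: fork(P0) -> P1. 2 ppages; refcounts: pp0:2 pp1:2
Op 2: write(P0, v0, 181). refcount(pp0)=2>1 -> COPY to pp2. 3 ppages; refcounts: pp0:1 pp1:2 pp2:1
Op 3: fork(P0) -> P2. 3 ppages; refcounts: pp0:1 pp1:3 pp2:2
Op 4: fork(P0) -> P3. 3 ppages; refcounts: pp0:1 pp1:4 pp2:3
Op 5: read(P3, v0) -> 181. No state change.
Op 6: write(P2, v0, 157). refcount(pp2)=3>1 -> COPY to pp3. 4 ppages; refcounts: pp0:1 pp1:4 pp2:2 pp3:1
P0: v0 -> pp2 = 181
P1: v0 -> pp0 = 42
P2: v0 -> pp3 = 157
P3: v0 -> pp2 = 181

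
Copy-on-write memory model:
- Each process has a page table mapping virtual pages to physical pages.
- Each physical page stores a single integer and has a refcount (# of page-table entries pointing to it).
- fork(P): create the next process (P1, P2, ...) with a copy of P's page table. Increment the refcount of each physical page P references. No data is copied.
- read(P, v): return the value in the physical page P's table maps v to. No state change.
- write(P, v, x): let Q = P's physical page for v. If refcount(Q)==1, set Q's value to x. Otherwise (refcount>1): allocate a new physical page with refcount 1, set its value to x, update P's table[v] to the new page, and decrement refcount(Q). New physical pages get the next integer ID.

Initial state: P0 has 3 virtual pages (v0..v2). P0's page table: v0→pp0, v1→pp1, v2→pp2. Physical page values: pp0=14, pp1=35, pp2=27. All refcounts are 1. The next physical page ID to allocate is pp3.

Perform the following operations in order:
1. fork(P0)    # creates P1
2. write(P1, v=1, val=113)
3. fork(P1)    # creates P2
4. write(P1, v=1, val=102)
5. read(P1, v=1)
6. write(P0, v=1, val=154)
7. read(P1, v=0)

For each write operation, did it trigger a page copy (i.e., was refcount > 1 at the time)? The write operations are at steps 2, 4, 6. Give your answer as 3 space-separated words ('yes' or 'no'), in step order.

Op 1: fork(P0) -> P1. 3 ppages; refcounts: pp0:2 pp1:2 pp2:2
Op 2: write(P1, v1, 113). refcount(pp1)=2>1 -> COPY to pp3. 4 ppages; refcounts: pp0:2 pp1:1 pp2:2 pp3:1
Op 3: fork(P1) -> P2. 4 ppages; refcounts: pp0:3 pp1:1 pp2:3 pp3:2
Op 4: write(P1, v1, 102). refcount(pp3)=2>1 -> COPY to pp4. 5 ppages; refcounts: pp0:3 pp1:1 pp2:3 pp3:1 pp4:1
Op 5: read(P1, v1) -> 102. No state change.
Op 6: write(P0, v1, 154). refcount(pp1)=1 -> write in place. 5 ppages; refcounts: pp0:3 pp1:1 pp2:3 pp3:1 pp4:1
Op 7: read(P1, v0) -> 14. No state change.

yes yes no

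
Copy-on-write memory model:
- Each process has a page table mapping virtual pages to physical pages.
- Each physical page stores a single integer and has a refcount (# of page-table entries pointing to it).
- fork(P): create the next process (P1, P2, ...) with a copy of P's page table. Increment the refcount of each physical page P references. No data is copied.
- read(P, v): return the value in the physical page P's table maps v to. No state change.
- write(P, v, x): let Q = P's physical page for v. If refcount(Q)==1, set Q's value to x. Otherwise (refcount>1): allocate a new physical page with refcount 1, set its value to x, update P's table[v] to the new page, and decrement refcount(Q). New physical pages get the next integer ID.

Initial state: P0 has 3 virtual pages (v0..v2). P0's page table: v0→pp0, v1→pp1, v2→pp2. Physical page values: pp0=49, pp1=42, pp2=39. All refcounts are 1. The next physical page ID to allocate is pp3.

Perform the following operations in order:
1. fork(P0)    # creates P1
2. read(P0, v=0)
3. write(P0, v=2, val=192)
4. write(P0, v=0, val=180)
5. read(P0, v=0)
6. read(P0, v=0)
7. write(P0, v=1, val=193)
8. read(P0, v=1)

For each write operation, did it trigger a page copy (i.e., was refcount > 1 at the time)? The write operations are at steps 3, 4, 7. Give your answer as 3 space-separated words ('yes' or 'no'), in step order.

Op 1: fork(P0) -> P1. 3 ppages; refcounts: pp0:2 pp1:2 pp2:2
Op 2: read(P0, v0) -> 49. No state change.
Op 3: write(P0, v2, 192). refcount(pp2)=2>1 -> COPY to pp3. 4 ppages; refcounts: pp0:2 pp1:2 pp2:1 pp3:1
Op 4: write(P0, v0, 180). refcount(pp0)=2>1 -> COPY to pp4. 5 ppages; refcounts: pp0:1 pp1:2 pp2:1 pp3:1 pp4:1
Op 5: read(P0, v0) -> 180. No state change.
Op 6: read(P0, v0) -> 180. No state change.
Op 7: write(P0, v1, 193). refcount(pp1)=2>1 -> COPY to pp5. 6 ppages; refcounts: pp0:1 pp1:1 pp2:1 pp3:1 pp4:1 pp5:1
Op 8: read(P0, v1) -> 193. No state change.

yes yes yes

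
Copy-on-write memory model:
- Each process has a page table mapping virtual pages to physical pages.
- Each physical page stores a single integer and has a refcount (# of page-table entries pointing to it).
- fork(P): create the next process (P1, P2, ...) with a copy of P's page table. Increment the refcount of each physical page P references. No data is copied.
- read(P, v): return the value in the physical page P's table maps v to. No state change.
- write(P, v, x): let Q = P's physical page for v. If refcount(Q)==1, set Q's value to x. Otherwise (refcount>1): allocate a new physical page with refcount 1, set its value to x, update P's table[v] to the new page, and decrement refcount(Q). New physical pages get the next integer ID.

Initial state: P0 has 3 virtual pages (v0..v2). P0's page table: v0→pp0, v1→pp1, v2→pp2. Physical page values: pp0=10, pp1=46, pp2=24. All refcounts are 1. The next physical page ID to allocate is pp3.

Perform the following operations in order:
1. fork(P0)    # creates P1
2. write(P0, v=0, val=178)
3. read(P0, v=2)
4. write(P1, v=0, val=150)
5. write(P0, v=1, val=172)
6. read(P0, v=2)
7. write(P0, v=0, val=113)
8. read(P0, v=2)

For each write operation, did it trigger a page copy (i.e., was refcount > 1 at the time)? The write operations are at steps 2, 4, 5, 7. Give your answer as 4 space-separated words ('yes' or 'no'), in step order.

Op 1: fork(P0) -> P1. 3 ppages; refcounts: pp0:2 pp1:2 pp2:2
Op 2: write(P0, v0, 178). refcount(pp0)=2>1 -> COPY to pp3. 4 ppages; refcounts: pp0:1 pp1:2 pp2:2 pp3:1
Op 3: read(P0, v2) -> 24. No state change.
Op 4: write(P1, v0, 150). refcount(pp0)=1 -> write in place. 4 ppages; refcounts: pp0:1 pp1:2 pp2:2 pp3:1
Op 5: write(P0, v1, 172). refcount(pp1)=2>1 -> COPY to pp4. 5 ppages; refcounts: pp0:1 pp1:1 pp2:2 pp3:1 pp4:1
Op 6: read(P0, v2) -> 24. No state change.
Op 7: write(P0, v0, 113). refcount(pp3)=1 -> write in place. 5 ppages; refcounts: pp0:1 pp1:1 pp2:2 pp3:1 pp4:1
Op 8: read(P0, v2) -> 24. No state change.

yes no yes no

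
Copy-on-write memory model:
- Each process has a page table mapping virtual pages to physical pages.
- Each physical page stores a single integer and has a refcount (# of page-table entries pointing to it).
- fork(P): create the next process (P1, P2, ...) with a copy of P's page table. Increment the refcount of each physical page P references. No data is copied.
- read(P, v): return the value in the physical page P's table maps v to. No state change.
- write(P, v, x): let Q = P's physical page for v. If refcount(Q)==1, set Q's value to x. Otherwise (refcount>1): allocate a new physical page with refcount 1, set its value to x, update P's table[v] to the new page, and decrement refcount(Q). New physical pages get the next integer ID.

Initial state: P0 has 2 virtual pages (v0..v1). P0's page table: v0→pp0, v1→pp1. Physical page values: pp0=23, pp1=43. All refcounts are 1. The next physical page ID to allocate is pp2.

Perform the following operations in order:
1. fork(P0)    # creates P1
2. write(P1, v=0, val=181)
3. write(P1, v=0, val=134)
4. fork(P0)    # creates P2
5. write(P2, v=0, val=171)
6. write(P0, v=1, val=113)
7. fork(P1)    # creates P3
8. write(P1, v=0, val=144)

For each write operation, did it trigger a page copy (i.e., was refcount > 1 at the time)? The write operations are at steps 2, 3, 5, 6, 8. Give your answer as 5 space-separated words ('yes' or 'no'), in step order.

Op 1: fork(P0) -> P1. 2 ppages; refcounts: pp0:2 pp1:2
Op 2: write(P1, v0, 181). refcount(pp0)=2>1 -> COPY to pp2. 3 ppages; refcounts: pp0:1 pp1:2 pp2:1
Op 3: write(P1, v0, 134). refcount(pp2)=1 -> write in place. 3 ppages; refcounts: pp0:1 pp1:2 pp2:1
Op 4: fork(P0) -> P2. 3 ppages; refcounts: pp0:2 pp1:3 pp2:1
Op 5: write(P2, v0, 171). refcount(pp0)=2>1 -> COPY to pp3. 4 ppages; refcounts: pp0:1 pp1:3 pp2:1 pp3:1
Op 6: write(P0, v1, 113). refcount(pp1)=3>1 -> COPY to pp4. 5 ppages; refcounts: pp0:1 pp1:2 pp2:1 pp3:1 pp4:1
Op 7: fork(P1) -> P3. 5 ppages; refcounts: pp0:1 pp1:3 pp2:2 pp3:1 pp4:1
Op 8: write(P1, v0, 144). refcount(pp2)=2>1 -> COPY to pp5. 6 ppages; refcounts: pp0:1 pp1:3 pp2:1 pp3:1 pp4:1 pp5:1

yes no yes yes yes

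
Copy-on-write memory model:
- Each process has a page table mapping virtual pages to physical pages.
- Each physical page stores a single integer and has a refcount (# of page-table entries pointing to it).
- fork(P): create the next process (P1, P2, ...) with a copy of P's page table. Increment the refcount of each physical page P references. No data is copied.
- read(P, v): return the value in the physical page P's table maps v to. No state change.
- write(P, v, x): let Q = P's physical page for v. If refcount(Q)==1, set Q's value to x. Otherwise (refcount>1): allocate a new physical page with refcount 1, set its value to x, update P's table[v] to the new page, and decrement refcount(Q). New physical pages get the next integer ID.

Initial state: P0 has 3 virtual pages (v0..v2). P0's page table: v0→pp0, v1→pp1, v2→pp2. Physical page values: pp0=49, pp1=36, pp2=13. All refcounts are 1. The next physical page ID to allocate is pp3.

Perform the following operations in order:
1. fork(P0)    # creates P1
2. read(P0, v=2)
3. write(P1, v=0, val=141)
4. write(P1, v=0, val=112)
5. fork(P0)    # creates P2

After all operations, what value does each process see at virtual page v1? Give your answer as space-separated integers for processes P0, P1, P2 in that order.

Answer: 36 36 36

Derivation:
Op 1: fork(P0) -> P1. 3 ppages; refcounts: pp0:2 pp1:2 pp2:2
Op 2: read(P0, v2) -> 13. No state change.
Op 3: write(P1, v0, 141). refcount(pp0)=2>1 -> COPY to pp3. 4 ppages; refcounts: pp0:1 pp1:2 pp2:2 pp3:1
Op 4: write(P1, v0, 112). refcount(pp3)=1 -> write in place. 4 ppages; refcounts: pp0:1 pp1:2 pp2:2 pp3:1
Op 5: fork(P0) -> P2. 4 ppages; refcounts: pp0:2 pp1:3 pp2:3 pp3:1
P0: v1 -> pp1 = 36
P1: v1 -> pp1 = 36
P2: v1 -> pp1 = 36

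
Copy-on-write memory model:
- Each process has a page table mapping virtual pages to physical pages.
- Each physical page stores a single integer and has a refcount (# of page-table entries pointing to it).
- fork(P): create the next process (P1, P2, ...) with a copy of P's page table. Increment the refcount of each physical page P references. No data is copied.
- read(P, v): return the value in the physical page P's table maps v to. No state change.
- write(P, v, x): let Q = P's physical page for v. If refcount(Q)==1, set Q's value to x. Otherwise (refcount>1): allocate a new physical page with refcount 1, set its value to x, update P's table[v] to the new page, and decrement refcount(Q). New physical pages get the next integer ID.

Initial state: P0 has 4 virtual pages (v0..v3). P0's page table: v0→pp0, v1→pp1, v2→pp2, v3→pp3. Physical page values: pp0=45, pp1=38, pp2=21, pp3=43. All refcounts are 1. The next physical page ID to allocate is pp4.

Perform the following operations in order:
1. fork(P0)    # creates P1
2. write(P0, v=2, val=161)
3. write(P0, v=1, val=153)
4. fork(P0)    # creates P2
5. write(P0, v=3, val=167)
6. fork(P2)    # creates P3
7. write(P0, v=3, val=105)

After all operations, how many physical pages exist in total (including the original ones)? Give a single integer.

Op 1: fork(P0) -> P1. 4 ppages; refcounts: pp0:2 pp1:2 pp2:2 pp3:2
Op 2: write(P0, v2, 161). refcount(pp2)=2>1 -> COPY to pp4. 5 ppages; refcounts: pp0:2 pp1:2 pp2:1 pp3:2 pp4:1
Op 3: write(P0, v1, 153). refcount(pp1)=2>1 -> COPY to pp5. 6 ppages; refcounts: pp0:2 pp1:1 pp2:1 pp3:2 pp4:1 pp5:1
Op 4: fork(P0) -> P2. 6 ppages; refcounts: pp0:3 pp1:1 pp2:1 pp3:3 pp4:2 pp5:2
Op 5: write(P0, v3, 167). refcount(pp3)=3>1 -> COPY to pp6. 7 ppages; refcounts: pp0:3 pp1:1 pp2:1 pp3:2 pp4:2 pp5:2 pp6:1
Op 6: fork(P2) -> P3. 7 ppages; refcounts: pp0:4 pp1:1 pp2:1 pp3:3 pp4:3 pp5:3 pp6:1
Op 7: write(P0, v3, 105). refcount(pp6)=1 -> write in place. 7 ppages; refcounts: pp0:4 pp1:1 pp2:1 pp3:3 pp4:3 pp5:3 pp6:1

Answer: 7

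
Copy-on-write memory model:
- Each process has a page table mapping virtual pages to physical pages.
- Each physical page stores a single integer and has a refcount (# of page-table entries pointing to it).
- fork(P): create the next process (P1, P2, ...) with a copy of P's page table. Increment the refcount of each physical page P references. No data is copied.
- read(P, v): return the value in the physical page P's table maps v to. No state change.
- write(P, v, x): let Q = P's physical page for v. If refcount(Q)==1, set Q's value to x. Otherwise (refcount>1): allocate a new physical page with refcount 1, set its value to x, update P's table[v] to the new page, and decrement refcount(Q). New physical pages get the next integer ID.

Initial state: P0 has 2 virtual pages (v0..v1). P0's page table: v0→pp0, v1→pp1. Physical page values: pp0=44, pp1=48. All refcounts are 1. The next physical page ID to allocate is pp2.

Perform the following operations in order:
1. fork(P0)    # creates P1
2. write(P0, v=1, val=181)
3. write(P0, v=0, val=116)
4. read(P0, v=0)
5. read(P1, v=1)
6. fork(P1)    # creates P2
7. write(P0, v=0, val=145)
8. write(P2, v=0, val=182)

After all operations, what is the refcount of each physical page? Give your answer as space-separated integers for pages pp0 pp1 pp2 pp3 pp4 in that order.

Op 1: fork(P0) -> P1. 2 ppages; refcounts: pp0:2 pp1:2
Op 2: write(P0, v1, 181). refcount(pp1)=2>1 -> COPY to pp2. 3 ppages; refcounts: pp0:2 pp1:1 pp2:1
Op 3: write(P0, v0, 116). refcount(pp0)=2>1 -> COPY to pp3. 4 ppages; refcounts: pp0:1 pp1:1 pp2:1 pp3:1
Op 4: read(P0, v0) -> 116. No state change.
Op 5: read(P1, v1) -> 48. No state change.
Op 6: fork(P1) -> P2. 4 ppages; refcounts: pp0:2 pp1:2 pp2:1 pp3:1
Op 7: write(P0, v0, 145). refcount(pp3)=1 -> write in place. 4 ppages; refcounts: pp0:2 pp1:2 pp2:1 pp3:1
Op 8: write(P2, v0, 182). refcount(pp0)=2>1 -> COPY to pp4. 5 ppages; refcounts: pp0:1 pp1:2 pp2:1 pp3:1 pp4:1

Answer: 1 2 1 1 1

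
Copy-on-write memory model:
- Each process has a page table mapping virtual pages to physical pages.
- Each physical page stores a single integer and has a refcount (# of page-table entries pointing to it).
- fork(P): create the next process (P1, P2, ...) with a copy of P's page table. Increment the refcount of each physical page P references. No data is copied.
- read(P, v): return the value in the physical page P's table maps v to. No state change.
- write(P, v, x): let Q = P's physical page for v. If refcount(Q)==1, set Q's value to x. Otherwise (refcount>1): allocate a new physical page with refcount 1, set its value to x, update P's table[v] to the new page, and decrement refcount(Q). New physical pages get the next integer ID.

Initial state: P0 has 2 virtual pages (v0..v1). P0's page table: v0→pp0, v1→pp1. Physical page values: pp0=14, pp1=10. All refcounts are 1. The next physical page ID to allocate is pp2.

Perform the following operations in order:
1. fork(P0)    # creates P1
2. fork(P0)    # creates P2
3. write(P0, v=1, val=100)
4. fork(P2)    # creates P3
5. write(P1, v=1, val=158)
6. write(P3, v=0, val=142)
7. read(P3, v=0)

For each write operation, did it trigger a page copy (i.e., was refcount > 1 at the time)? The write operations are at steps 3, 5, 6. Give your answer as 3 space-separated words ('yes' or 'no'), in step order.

Op 1: fork(P0) -> P1. 2 ppages; refcounts: pp0:2 pp1:2
Op 2: fork(P0) -> P2. 2 ppages; refcounts: pp0:3 pp1:3
Op 3: write(P0, v1, 100). refcount(pp1)=3>1 -> COPY to pp2. 3 ppages; refcounts: pp0:3 pp1:2 pp2:1
Op 4: fork(P2) -> P3. 3 ppages; refcounts: pp0:4 pp1:3 pp2:1
Op 5: write(P1, v1, 158). refcount(pp1)=3>1 -> COPY to pp3. 4 ppages; refcounts: pp0:4 pp1:2 pp2:1 pp3:1
Op 6: write(P3, v0, 142). refcount(pp0)=4>1 -> COPY to pp4. 5 ppages; refcounts: pp0:3 pp1:2 pp2:1 pp3:1 pp4:1
Op 7: read(P3, v0) -> 142. No state change.

yes yes yes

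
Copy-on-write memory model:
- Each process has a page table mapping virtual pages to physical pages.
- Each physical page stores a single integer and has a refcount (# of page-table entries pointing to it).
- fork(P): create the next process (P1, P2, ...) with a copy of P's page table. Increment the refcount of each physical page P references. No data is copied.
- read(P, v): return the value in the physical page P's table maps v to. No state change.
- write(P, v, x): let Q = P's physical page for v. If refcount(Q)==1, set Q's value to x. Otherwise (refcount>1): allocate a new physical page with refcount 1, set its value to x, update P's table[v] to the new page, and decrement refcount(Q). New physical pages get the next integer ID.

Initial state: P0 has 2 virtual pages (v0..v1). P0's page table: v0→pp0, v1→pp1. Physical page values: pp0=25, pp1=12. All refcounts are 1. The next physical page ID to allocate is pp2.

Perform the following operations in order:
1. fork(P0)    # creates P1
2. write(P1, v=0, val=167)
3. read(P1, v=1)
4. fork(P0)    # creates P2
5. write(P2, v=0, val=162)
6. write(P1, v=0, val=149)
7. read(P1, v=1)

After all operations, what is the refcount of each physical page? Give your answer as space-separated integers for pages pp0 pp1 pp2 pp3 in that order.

Op 1: fork(P0) -> P1. 2 ppages; refcounts: pp0:2 pp1:2
Op 2: write(P1, v0, 167). refcount(pp0)=2>1 -> COPY to pp2. 3 ppages; refcounts: pp0:1 pp1:2 pp2:1
Op 3: read(P1, v1) -> 12. No state change.
Op 4: fork(P0) -> P2. 3 ppages; refcounts: pp0:2 pp1:3 pp2:1
Op 5: write(P2, v0, 162). refcount(pp0)=2>1 -> COPY to pp3. 4 ppages; refcounts: pp0:1 pp1:3 pp2:1 pp3:1
Op 6: write(P1, v0, 149). refcount(pp2)=1 -> write in place. 4 ppages; refcounts: pp0:1 pp1:3 pp2:1 pp3:1
Op 7: read(P1, v1) -> 12. No state change.

Answer: 1 3 1 1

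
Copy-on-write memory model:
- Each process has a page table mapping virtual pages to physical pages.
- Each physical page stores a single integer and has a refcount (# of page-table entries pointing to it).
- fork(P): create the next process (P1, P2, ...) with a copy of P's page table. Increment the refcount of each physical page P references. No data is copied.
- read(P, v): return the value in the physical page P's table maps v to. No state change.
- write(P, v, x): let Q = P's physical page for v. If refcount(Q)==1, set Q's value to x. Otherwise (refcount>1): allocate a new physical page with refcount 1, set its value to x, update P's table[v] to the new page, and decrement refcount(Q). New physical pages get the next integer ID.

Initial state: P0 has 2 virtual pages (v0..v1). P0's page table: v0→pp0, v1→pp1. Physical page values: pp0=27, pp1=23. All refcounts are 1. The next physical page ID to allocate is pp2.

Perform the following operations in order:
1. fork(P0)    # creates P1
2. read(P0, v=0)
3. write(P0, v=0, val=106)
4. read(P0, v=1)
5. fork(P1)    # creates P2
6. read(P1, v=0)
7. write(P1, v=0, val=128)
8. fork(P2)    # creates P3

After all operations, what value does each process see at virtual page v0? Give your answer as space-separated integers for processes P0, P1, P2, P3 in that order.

Op 1: fork(P0) -> P1. 2 ppages; refcounts: pp0:2 pp1:2
Op 2: read(P0, v0) -> 27. No state change.
Op 3: write(P0, v0, 106). refcount(pp0)=2>1 -> COPY to pp2. 3 ppages; refcounts: pp0:1 pp1:2 pp2:1
Op 4: read(P0, v1) -> 23. No state change.
Op 5: fork(P1) -> P2. 3 ppages; refcounts: pp0:2 pp1:3 pp2:1
Op 6: read(P1, v0) -> 27. No state change.
Op 7: write(P1, v0, 128). refcount(pp0)=2>1 -> COPY to pp3. 4 ppages; refcounts: pp0:1 pp1:3 pp2:1 pp3:1
Op 8: fork(P2) -> P3. 4 ppages; refcounts: pp0:2 pp1:4 pp2:1 pp3:1
P0: v0 -> pp2 = 106
P1: v0 -> pp3 = 128
P2: v0 -> pp0 = 27
P3: v0 -> pp0 = 27

Answer: 106 128 27 27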